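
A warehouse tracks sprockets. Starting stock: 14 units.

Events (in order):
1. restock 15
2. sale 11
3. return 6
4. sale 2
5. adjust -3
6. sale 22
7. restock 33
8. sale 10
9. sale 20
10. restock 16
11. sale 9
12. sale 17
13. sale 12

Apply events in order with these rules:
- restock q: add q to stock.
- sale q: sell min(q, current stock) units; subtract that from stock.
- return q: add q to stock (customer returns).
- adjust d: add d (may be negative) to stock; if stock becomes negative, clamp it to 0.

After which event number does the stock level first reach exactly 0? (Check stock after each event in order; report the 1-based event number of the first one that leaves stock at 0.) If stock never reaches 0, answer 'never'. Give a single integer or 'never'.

Processing events:
Start: stock = 14
  Event 1 (restock 15): 14 + 15 = 29
  Event 2 (sale 11): sell min(11,29)=11. stock: 29 - 11 = 18. total_sold = 11
  Event 3 (return 6): 18 + 6 = 24
  Event 4 (sale 2): sell min(2,24)=2. stock: 24 - 2 = 22. total_sold = 13
  Event 5 (adjust -3): 22 + -3 = 19
  Event 6 (sale 22): sell min(22,19)=19. stock: 19 - 19 = 0. total_sold = 32
  Event 7 (restock 33): 0 + 33 = 33
  Event 8 (sale 10): sell min(10,33)=10. stock: 33 - 10 = 23. total_sold = 42
  Event 9 (sale 20): sell min(20,23)=20. stock: 23 - 20 = 3. total_sold = 62
  Event 10 (restock 16): 3 + 16 = 19
  Event 11 (sale 9): sell min(9,19)=9. stock: 19 - 9 = 10. total_sold = 71
  Event 12 (sale 17): sell min(17,10)=10. stock: 10 - 10 = 0. total_sold = 81
  Event 13 (sale 12): sell min(12,0)=0. stock: 0 - 0 = 0. total_sold = 81
Final: stock = 0, total_sold = 81

First zero at event 6.

Answer: 6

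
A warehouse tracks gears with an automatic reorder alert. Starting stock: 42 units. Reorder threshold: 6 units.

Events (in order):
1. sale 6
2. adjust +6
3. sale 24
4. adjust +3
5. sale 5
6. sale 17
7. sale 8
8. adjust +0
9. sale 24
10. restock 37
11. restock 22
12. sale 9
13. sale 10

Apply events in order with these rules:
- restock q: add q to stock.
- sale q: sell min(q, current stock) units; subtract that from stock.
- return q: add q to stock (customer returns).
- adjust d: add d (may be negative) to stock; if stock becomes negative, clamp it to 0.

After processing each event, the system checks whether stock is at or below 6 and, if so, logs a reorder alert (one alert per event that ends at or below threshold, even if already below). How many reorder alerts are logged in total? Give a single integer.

Answer: 4

Derivation:
Processing events:
Start: stock = 42
  Event 1 (sale 6): sell min(6,42)=6. stock: 42 - 6 = 36. total_sold = 6
  Event 2 (adjust +6): 36 + 6 = 42
  Event 3 (sale 24): sell min(24,42)=24. stock: 42 - 24 = 18. total_sold = 30
  Event 4 (adjust +3): 18 + 3 = 21
  Event 5 (sale 5): sell min(5,21)=5. stock: 21 - 5 = 16. total_sold = 35
  Event 6 (sale 17): sell min(17,16)=16. stock: 16 - 16 = 0. total_sold = 51
  Event 7 (sale 8): sell min(8,0)=0. stock: 0 - 0 = 0. total_sold = 51
  Event 8 (adjust +0): 0 + 0 = 0
  Event 9 (sale 24): sell min(24,0)=0. stock: 0 - 0 = 0. total_sold = 51
  Event 10 (restock 37): 0 + 37 = 37
  Event 11 (restock 22): 37 + 22 = 59
  Event 12 (sale 9): sell min(9,59)=9. stock: 59 - 9 = 50. total_sold = 60
  Event 13 (sale 10): sell min(10,50)=10. stock: 50 - 10 = 40. total_sold = 70
Final: stock = 40, total_sold = 70

Checking against threshold 6:
  After event 1: stock=36 > 6
  After event 2: stock=42 > 6
  After event 3: stock=18 > 6
  After event 4: stock=21 > 6
  After event 5: stock=16 > 6
  After event 6: stock=0 <= 6 -> ALERT
  After event 7: stock=0 <= 6 -> ALERT
  After event 8: stock=0 <= 6 -> ALERT
  After event 9: stock=0 <= 6 -> ALERT
  After event 10: stock=37 > 6
  After event 11: stock=59 > 6
  After event 12: stock=50 > 6
  After event 13: stock=40 > 6
Alert events: [6, 7, 8, 9]. Count = 4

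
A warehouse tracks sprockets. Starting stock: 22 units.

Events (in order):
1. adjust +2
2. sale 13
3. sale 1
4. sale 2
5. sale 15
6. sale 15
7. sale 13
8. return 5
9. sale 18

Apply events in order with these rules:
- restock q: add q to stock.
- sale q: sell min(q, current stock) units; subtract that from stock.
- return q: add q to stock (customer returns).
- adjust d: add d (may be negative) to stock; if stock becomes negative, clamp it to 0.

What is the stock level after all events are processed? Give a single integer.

Processing events:
Start: stock = 22
  Event 1 (adjust +2): 22 + 2 = 24
  Event 2 (sale 13): sell min(13,24)=13. stock: 24 - 13 = 11. total_sold = 13
  Event 3 (sale 1): sell min(1,11)=1. stock: 11 - 1 = 10. total_sold = 14
  Event 4 (sale 2): sell min(2,10)=2. stock: 10 - 2 = 8. total_sold = 16
  Event 5 (sale 15): sell min(15,8)=8. stock: 8 - 8 = 0. total_sold = 24
  Event 6 (sale 15): sell min(15,0)=0. stock: 0 - 0 = 0. total_sold = 24
  Event 7 (sale 13): sell min(13,0)=0. stock: 0 - 0 = 0. total_sold = 24
  Event 8 (return 5): 0 + 5 = 5
  Event 9 (sale 18): sell min(18,5)=5. stock: 5 - 5 = 0. total_sold = 29
Final: stock = 0, total_sold = 29

Answer: 0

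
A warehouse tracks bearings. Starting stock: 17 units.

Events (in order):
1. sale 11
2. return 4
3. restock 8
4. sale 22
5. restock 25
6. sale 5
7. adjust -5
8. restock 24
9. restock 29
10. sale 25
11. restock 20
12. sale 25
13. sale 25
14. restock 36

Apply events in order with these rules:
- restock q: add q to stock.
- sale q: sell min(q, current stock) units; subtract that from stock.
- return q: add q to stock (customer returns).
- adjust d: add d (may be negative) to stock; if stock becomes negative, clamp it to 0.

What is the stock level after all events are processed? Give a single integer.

Answer: 49

Derivation:
Processing events:
Start: stock = 17
  Event 1 (sale 11): sell min(11,17)=11. stock: 17 - 11 = 6. total_sold = 11
  Event 2 (return 4): 6 + 4 = 10
  Event 3 (restock 8): 10 + 8 = 18
  Event 4 (sale 22): sell min(22,18)=18. stock: 18 - 18 = 0. total_sold = 29
  Event 5 (restock 25): 0 + 25 = 25
  Event 6 (sale 5): sell min(5,25)=5. stock: 25 - 5 = 20. total_sold = 34
  Event 7 (adjust -5): 20 + -5 = 15
  Event 8 (restock 24): 15 + 24 = 39
  Event 9 (restock 29): 39 + 29 = 68
  Event 10 (sale 25): sell min(25,68)=25. stock: 68 - 25 = 43. total_sold = 59
  Event 11 (restock 20): 43 + 20 = 63
  Event 12 (sale 25): sell min(25,63)=25. stock: 63 - 25 = 38. total_sold = 84
  Event 13 (sale 25): sell min(25,38)=25. stock: 38 - 25 = 13. total_sold = 109
  Event 14 (restock 36): 13 + 36 = 49
Final: stock = 49, total_sold = 109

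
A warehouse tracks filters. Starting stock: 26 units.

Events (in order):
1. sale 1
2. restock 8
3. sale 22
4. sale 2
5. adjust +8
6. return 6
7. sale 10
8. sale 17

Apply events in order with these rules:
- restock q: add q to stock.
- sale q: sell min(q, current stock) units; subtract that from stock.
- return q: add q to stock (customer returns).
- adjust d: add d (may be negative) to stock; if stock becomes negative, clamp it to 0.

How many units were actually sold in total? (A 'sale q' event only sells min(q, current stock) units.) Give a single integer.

Processing events:
Start: stock = 26
  Event 1 (sale 1): sell min(1,26)=1. stock: 26 - 1 = 25. total_sold = 1
  Event 2 (restock 8): 25 + 8 = 33
  Event 3 (sale 22): sell min(22,33)=22. stock: 33 - 22 = 11. total_sold = 23
  Event 4 (sale 2): sell min(2,11)=2. stock: 11 - 2 = 9. total_sold = 25
  Event 5 (adjust +8): 9 + 8 = 17
  Event 6 (return 6): 17 + 6 = 23
  Event 7 (sale 10): sell min(10,23)=10. stock: 23 - 10 = 13. total_sold = 35
  Event 8 (sale 17): sell min(17,13)=13. stock: 13 - 13 = 0. total_sold = 48
Final: stock = 0, total_sold = 48

Answer: 48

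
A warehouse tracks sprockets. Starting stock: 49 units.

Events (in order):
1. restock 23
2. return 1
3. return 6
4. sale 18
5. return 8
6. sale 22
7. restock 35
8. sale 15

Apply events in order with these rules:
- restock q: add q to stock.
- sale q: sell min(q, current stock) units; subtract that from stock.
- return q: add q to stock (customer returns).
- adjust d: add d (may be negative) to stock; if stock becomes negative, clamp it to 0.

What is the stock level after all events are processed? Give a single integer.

Answer: 67

Derivation:
Processing events:
Start: stock = 49
  Event 1 (restock 23): 49 + 23 = 72
  Event 2 (return 1): 72 + 1 = 73
  Event 3 (return 6): 73 + 6 = 79
  Event 4 (sale 18): sell min(18,79)=18. stock: 79 - 18 = 61. total_sold = 18
  Event 5 (return 8): 61 + 8 = 69
  Event 6 (sale 22): sell min(22,69)=22. stock: 69 - 22 = 47. total_sold = 40
  Event 7 (restock 35): 47 + 35 = 82
  Event 8 (sale 15): sell min(15,82)=15. stock: 82 - 15 = 67. total_sold = 55
Final: stock = 67, total_sold = 55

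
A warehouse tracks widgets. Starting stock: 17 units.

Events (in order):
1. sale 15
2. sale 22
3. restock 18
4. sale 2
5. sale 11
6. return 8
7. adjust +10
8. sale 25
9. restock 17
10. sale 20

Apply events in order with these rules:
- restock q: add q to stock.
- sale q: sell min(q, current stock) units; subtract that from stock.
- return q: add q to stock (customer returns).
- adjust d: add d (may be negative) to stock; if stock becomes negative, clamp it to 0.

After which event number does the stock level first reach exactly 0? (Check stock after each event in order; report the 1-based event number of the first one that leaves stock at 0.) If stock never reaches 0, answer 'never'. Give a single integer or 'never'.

Answer: 2

Derivation:
Processing events:
Start: stock = 17
  Event 1 (sale 15): sell min(15,17)=15. stock: 17 - 15 = 2. total_sold = 15
  Event 2 (sale 22): sell min(22,2)=2. stock: 2 - 2 = 0. total_sold = 17
  Event 3 (restock 18): 0 + 18 = 18
  Event 4 (sale 2): sell min(2,18)=2. stock: 18 - 2 = 16. total_sold = 19
  Event 5 (sale 11): sell min(11,16)=11. stock: 16 - 11 = 5. total_sold = 30
  Event 6 (return 8): 5 + 8 = 13
  Event 7 (adjust +10): 13 + 10 = 23
  Event 8 (sale 25): sell min(25,23)=23. stock: 23 - 23 = 0. total_sold = 53
  Event 9 (restock 17): 0 + 17 = 17
  Event 10 (sale 20): sell min(20,17)=17. stock: 17 - 17 = 0. total_sold = 70
Final: stock = 0, total_sold = 70

First zero at event 2.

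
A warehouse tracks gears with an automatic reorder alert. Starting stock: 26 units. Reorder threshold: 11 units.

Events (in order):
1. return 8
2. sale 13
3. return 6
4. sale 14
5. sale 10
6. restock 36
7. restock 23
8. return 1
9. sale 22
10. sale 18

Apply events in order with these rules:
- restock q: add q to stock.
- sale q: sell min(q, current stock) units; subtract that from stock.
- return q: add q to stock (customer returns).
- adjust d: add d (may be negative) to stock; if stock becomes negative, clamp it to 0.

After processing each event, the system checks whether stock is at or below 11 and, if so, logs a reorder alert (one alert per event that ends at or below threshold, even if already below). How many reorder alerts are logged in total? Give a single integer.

Processing events:
Start: stock = 26
  Event 1 (return 8): 26 + 8 = 34
  Event 2 (sale 13): sell min(13,34)=13. stock: 34 - 13 = 21. total_sold = 13
  Event 3 (return 6): 21 + 6 = 27
  Event 4 (sale 14): sell min(14,27)=14. stock: 27 - 14 = 13. total_sold = 27
  Event 5 (sale 10): sell min(10,13)=10. stock: 13 - 10 = 3. total_sold = 37
  Event 6 (restock 36): 3 + 36 = 39
  Event 7 (restock 23): 39 + 23 = 62
  Event 8 (return 1): 62 + 1 = 63
  Event 9 (sale 22): sell min(22,63)=22. stock: 63 - 22 = 41. total_sold = 59
  Event 10 (sale 18): sell min(18,41)=18. stock: 41 - 18 = 23. total_sold = 77
Final: stock = 23, total_sold = 77

Checking against threshold 11:
  After event 1: stock=34 > 11
  After event 2: stock=21 > 11
  After event 3: stock=27 > 11
  After event 4: stock=13 > 11
  After event 5: stock=3 <= 11 -> ALERT
  After event 6: stock=39 > 11
  After event 7: stock=62 > 11
  After event 8: stock=63 > 11
  After event 9: stock=41 > 11
  After event 10: stock=23 > 11
Alert events: [5]. Count = 1

Answer: 1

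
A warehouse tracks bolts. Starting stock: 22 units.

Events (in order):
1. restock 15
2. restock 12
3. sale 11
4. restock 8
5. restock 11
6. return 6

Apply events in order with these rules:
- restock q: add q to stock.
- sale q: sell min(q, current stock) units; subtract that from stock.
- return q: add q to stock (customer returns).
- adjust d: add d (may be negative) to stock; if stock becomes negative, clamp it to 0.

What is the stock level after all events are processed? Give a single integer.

Processing events:
Start: stock = 22
  Event 1 (restock 15): 22 + 15 = 37
  Event 2 (restock 12): 37 + 12 = 49
  Event 3 (sale 11): sell min(11,49)=11. stock: 49 - 11 = 38. total_sold = 11
  Event 4 (restock 8): 38 + 8 = 46
  Event 5 (restock 11): 46 + 11 = 57
  Event 6 (return 6): 57 + 6 = 63
Final: stock = 63, total_sold = 11

Answer: 63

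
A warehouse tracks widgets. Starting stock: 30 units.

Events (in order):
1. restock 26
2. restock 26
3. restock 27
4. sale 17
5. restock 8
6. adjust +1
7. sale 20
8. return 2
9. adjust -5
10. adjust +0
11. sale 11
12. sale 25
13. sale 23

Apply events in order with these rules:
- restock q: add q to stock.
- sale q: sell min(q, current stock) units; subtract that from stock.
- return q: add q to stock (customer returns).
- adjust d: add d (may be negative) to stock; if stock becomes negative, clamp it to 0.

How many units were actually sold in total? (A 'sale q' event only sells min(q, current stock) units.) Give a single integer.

Processing events:
Start: stock = 30
  Event 1 (restock 26): 30 + 26 = 56
  Event 2 (restock 26): 56 + 26 = 82
  Event 3 (restock 27): 82 + 27 = 109
  Event 4 (sale 17): sell min(17,109)=17. stock: 109 - 17 = 92. total_sold = 17
  Event 5 (restock 8): 92 + 8 = 100
  Event 6 (adjust +1): 100 + 1 = 101
  Event 7 (sale 20): sell min(20,101)=20. stock: 101 - 20 = 81. total_sold = 37
  Event 8 (return 2): 81 + 2 = 83
  Event 9 (adjust -5): 83 + -5 = 78
  Event 10 (adjust +0): 78 + 0 = 78
  Event 11 (sale 11): sell min(11,78)=11. stock: 78 - 11 = 67. total_sold = 48
  Event 12 (sale 25): sell min(25,67)=25. stock: 67 - 25 = 42. total_sold = 73
  Event 13 (sale 23): sell min(23,42)=23. stock: 42 - 23 = 19. total_sold = 96
Final: stock = 19, total_sold = 96

Answer: 96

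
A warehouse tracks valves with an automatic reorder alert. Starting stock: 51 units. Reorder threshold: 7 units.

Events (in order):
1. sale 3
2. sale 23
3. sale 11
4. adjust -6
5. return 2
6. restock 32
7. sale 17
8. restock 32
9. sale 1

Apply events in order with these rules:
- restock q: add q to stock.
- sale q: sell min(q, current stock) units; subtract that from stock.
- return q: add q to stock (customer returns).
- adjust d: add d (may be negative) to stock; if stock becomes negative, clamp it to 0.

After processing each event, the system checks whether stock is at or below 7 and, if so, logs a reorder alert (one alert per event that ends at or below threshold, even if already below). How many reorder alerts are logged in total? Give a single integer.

Answer: 0

Derivation:
Processing events:
Start: stock = 51
  Event 1 (sale 3): sell min(3,51)=3. stock: 51 - 3 = 48. total_sold = 3
  Event 2 (sale 23): sell min(23,48)=23. stock: 48 - 23 = 25. total_sold = 26
  Event 3 (sale 11): sell min(11,25)=11. stock: 25 - 11 = 14. total_sold = 37
  Event 4 (adjust -6): 14 + -6 = 8
  Event 5 (return 2): 8 + 2 = 10
  Event 6 (restock 32): 10 + 32 = 42
  Event 7 (sale 17): sell min(17,42)=17. stock: 42 - 17 = 25. total_sold = 54
  Event 8 (restock 32): 25 + 32 = 57
  Event 9 (sale 1): sell min(1,57)=1. stock: 57 - 1 = 56. total_sold = 55
Final: stock = 56, total_sold = 55

Checking against threshold 7:
  After event 1: stock=48 > 7
  After event 2: stock=25 > 7
  After event 3: stock=14 > 7
  After event 4: stock=8 > 7
  After event 5: stock=10 > 7
  After event 6: stock=42 > 7
  After event 7: stock=25 > 7
  After event 8: stock=57 > 7
  After event 9: stock=56 > 7
Alert events: []. Count = 0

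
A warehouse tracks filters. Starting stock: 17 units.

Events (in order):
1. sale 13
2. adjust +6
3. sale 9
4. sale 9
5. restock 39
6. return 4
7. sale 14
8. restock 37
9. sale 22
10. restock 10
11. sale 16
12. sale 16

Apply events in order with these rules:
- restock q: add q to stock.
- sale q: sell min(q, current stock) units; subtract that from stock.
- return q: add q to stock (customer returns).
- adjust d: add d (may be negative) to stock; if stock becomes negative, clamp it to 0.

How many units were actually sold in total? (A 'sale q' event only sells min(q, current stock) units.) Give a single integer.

Processing events:
Start: stock = 17
  Event 1 (sale 13): sell min(13,17)=13. stock: 17 - 13 = 4. total_sold = 13
  Event 2 (adjust +6): 4 + 6 = 10
  Event 3 (sale 9): sell min(9,10)=9. stock: 10 - 9 = 1. total_sold = 22
  Event 4 (sale 9): sell min(9,1)=1. stock: 1 - 1 = 0. total_sold = 23
  Event 5 (restock 39): 0 + 39 = 39
  Event 6 (return 4): 39 + 4 = 43
  Event 7 (sale 14): sell min(14,43)=14. stock: 43 - 14 = 29. total_sold = 37
  Event 8 (restock 37): 29 + 37 = 66
  Event 9 (sale 22): sell min(22,66)=22. stock: 66 - 22 = 44. total_sold = 59
  Event 10 (restock 10): 44 + 10 = 54
  Event 11 (sale 16): sell min(16,54)=16. stock: 54 - 16 = 38. total_sold = 75
  Event 12 (sale 16): sell min(16,38)=16. stock: 38 - 16 = 22. total_sold = 91
Final: stock = 22, total_sold = 91

Answer: 91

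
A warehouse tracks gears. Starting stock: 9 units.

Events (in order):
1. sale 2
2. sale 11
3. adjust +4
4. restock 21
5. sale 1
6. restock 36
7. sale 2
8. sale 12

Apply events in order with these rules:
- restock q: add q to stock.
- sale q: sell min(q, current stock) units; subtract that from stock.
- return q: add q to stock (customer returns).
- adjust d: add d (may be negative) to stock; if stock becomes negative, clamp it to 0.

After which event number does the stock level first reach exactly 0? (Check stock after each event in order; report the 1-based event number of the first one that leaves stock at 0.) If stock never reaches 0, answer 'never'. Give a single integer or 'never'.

Processing events:
Start: stock = 9
  Event 1 (sale 2): sell min(2,9)=2. stock: 9 - 2 = 7. total_sold = 2
  Event 2 (sale 11): sell min(11,7)=7. stock: 7 - 7 = 0. total_sold = 9
  Event 3 (adjust +4): 0 + 4 = 4
  Event 4 (restock 21): 4 + 21 = 25
  Event 5 (sale 1): sell min(1,25)=1. stock: 25 - 1 = 24. total_sold = 10
  Event 6 (restock 36): 24 + 36 = 60
  Event 7 (sale 2): sell min(2,60)=2. stock: 60 - 2 = 58. total_sold = 12
  Event 8 (sale 12): sell min(12,58)=12. stock: 58 - 12 = 46. total_sold = 24
Final: stock = 46, total_sold = 24

First zero at event 2.

Answer: 2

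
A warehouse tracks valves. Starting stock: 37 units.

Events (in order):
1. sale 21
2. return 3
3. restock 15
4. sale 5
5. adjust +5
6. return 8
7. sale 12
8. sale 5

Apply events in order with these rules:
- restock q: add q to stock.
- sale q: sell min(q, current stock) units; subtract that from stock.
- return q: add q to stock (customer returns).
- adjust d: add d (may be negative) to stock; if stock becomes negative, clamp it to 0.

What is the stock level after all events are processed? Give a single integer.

Answer: 25

Derivation:
Processing events:
Start: stock = 37
  Event 1 (sale 21): sell min(21,37)=21. stock: 37 - 21 = 16. total_sold = 21
  Event 2 (return 3): 16 + 3 = 19
  Event 3 (restock 15): 19 + 15 = 34
  Event 4 (sale 5): sell min(5,34)=5. stock: 34 - 5 = 29. total_sold = 26
  Event 5 (adjust +5): 29 + 5 = 34
  Event 6 (return 8): 34 + 8 = 42
  Event 7 (sale 12): sell min(12,42)=12. stock: 42 - 12 = 30. total_sold = 38
  Event 8 (sale 5): sell min(5,30)=5. stock: 30 - 5 = 25. total_sold = 43
Final: stock = 25, total_sold = 43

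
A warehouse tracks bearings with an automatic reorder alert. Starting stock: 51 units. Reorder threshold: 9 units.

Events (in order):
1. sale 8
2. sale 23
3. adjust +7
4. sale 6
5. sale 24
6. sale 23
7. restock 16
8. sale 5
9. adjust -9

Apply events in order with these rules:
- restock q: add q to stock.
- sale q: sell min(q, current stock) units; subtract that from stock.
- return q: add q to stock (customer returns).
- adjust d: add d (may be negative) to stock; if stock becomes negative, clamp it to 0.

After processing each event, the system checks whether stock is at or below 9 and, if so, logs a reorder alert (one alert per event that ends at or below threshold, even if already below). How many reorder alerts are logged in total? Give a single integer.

Processing events:
Start: stock = 51
  Event 1 (sale 8): sell min(8,51)=8. stock: 51 - 8 = 43. total_sold = 8
  Event 2 (sale 23): sell min(23,43)=23. stock: 43 - 23 = 20. total_sold = 31
  Event 3 (adjust +7): 20 + 7 = 27
  Event 4 (sale 6): sell min(6,27)=6. stock: 27 - 6 = 21. total_sold = 37
  Event 5 (sale 24): sell min(24,21)=21. stock: 21 - 21 = 0. total_sold = 58
  Event 6 (sale 23): sell min(23,0)=0. stock: 0 - 0 = 0. total_sold = 58
  Event 7 (restock 16): 0 + 16 = 16
  Event 8 (sale 5): sell min(5,16)=5. stock: 16 - 5 = 11. total_sold = 63
  Event 9 (adjust -9): 11 + -9 = 2
Final: stock = 2, total_sold = 63

Checking against threshold 9:
  After event 1: stock=43 > 9
  After event 2: stock=20 > 9
  After event 3: stock=27 > 9
  After event 4: stock=21 > 9
  After event 5: stock=0 <= 9 -> ALERT
  After event 6: stock=0 <= 9 -> ALERT
  After event 7: stock=16 > 9
  After event 8: stock=11 > 9
  After event 9: stock=2 <= 9 -> ALERT
Alert events: [5, 6, 9]. Count = 3

Answer: 3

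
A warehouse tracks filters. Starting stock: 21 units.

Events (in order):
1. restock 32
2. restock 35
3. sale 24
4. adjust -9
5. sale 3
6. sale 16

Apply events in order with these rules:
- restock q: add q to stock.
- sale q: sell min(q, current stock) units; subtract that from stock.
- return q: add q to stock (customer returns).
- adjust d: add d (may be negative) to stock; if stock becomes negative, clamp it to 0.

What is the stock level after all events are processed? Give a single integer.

Answer: 36

Derivation:
Processing events:
Start: stock = 21
  Event 1 (restock 32): 21 + 32 = 53
  Event 2 (restock 35): 53 + 35 = 88
  Event 3 (sale 24): sell min(24,88)=24. stock: 88 - 24 = 64. total_sold = 24
  Event 4 (adjust -9): 64 + -9 = 55
  Event 5 (sale 3): sell min(3,55)=3. stock: 55 - 3 = 52. total_sold = 27
  Event 6 (sale 16): sell min(16,52)=16. stock: 52 - 16 = 36. total_sold = 43
Final: stock = 36, total_sold = 43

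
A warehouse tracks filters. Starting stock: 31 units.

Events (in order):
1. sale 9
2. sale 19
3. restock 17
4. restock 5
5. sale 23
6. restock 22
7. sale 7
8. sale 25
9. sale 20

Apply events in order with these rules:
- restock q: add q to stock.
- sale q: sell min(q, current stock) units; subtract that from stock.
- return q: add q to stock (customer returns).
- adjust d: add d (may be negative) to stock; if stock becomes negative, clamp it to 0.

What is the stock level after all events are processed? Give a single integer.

Answer: 0

Derivation:
Processing events:
Start: stock = 31
  Event 1 (sale 9): sell min(9,31)=9. stock: 31 - 9 = 22. total_sold = 9
  Event 2 (sale 19): sell min(19,22)=19. stock: 22 - 19 = 3. total_sold = 28
  Event 3 (restock 17): 3 + 17 = 20
  Event 4 (restock 5): 20 + 5 = 25
  Event 5 (sale 23): sell min(23,25)=23. stock: 25 - 23 = 2. total_sold = 51
  Event 6 (restock 22): 2 + 22 = 24
  Event 7 (sale 7): sell min(7,24)=7. stock: 24 - 7 = 17. total_sold = 58
  Event 8 (sale 25): sell min(25,17)=17. stock: 17 - 17 = 0. total_sold = 75
  Event 9 (sale 20): sell min(20,0)=0. stock: 0 - 0 = 0. total_sold = 75
Final: stock = 0, total_sold = 75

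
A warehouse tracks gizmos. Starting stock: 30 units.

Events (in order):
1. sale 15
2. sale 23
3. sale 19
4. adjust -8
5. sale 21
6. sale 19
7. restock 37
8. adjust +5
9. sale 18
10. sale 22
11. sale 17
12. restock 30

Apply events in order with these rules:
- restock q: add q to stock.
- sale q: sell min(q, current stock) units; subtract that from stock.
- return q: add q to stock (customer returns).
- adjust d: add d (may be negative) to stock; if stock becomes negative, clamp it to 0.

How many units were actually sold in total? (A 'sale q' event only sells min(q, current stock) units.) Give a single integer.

Answer: 72

Derivation:
Processing events:
Start: stock = 30
  Event 1 (sale 15): sell min(15,30)=15. stock: 30 - 15 = 15. total_sold = 15
  Event 2 (sale 23): sell min(23,15)=15. stock: 15 - 15 = 0. total_sold = 30
  Event 3 (sale 19): sell min(19,0)=0. stock: 0 - 0 = 0. total_sold = 30
  Event 4 (adjust -8): 0 + -8 = 0 (clamped to 0)
  Event 5 (sale 21): sell min(21,0)=0. stock: 0 - 0 = 0. total_sold = 30
  Event 6 (sale 19): sell min(19,0)=0. stock: 0 - 0 = 0. total_sold = 30
  Event 7 (restock 37): 0 + 37 = 37
  Event 8 (adjust +5): 37 + 5 = 42
  Event 9 (sale 18): sell min(18,42)=18. stock: 42 - 18 = 24. total_sold = 48
  Event 10 (sale 22): sell min(22,24)=22. stock: 24 - 22 = 2. total_sold = 70
  Event 11 (sale 17): sell min(17,2)=2. stock: 2 - 2 = 0. total_sold = 72
  Event 12 (restock 30): 0 + 30 = 30
Final: stock = 30, total_sold = 72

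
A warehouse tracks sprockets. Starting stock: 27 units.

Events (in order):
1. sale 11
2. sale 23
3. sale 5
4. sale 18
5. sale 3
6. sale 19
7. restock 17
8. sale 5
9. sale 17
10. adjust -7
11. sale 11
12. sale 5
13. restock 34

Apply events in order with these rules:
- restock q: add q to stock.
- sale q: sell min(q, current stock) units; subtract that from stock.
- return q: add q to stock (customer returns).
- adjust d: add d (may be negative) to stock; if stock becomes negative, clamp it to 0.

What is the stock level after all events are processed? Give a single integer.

Answer: 34

Derivation:
Processing events:
Start: stock = 27
  Event 1 (sale 11): sell min(11,27)=11. stock: 27 - 11 = 16. total_sold = 11
  Event 2 (sale 23): sell min(23,16)=16. stock: 16 - 16 = 0. total_sold = 27
  Event 3 (sale 5): sell min(5,0)=0. stock: 0 - 0 = 0. total_sold = 27
  Event 4 (sale 18): sell min(18,0)=0. stock: 0 - 0 = 0. total_sold = 27
  Event 5 (sale 3): sell min(3,0)=0. stock: 0 - 0 = 0. total_sold = 27
  Event 6 (sale 19): sell min(19,0)=0. stock: 0 - 0 = 0. total_sold = 27
  Event 7 (restock 17): 0 + 17 = 17
  Event 8 (sale 5): sell min(5,17)=5. stock: 17 - 5 = 12. total_sold = 32
  Event 9 (sale 17): sell min(17,12)=12. stock: 12 - 12 = 0. total_sold = 44
  Event 10 (adjust -7): 0 + -7 = 0 (clamped to 0)
  Event 11 (sale 11): sell min(11,0)=0. stock: 0 - 0 = 0. total_sold = 44
  Event 12 (sale 5): sell min(5,0)=0. stock: 0 - 0 = 0. total_sold = 44
  Event 13 (restock 34): 0 + 34 = 34
Final: stock = 34, total_sold = 44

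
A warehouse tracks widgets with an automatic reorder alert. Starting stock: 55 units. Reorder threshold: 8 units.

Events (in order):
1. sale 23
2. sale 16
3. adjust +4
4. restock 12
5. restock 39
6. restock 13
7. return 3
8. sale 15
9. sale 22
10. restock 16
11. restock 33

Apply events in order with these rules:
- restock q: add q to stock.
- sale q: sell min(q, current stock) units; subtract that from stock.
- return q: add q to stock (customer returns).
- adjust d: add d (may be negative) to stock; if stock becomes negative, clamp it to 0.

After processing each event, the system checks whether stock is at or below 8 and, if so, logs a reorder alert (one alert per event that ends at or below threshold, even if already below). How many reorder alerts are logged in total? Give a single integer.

Processing events:
Start: stock = 55
  Event 1 (sale 23): sell min(23,55)=23. stock: 55 - 23 = 32. total_sold = 23
  Event 2 (sale 16): sell min(16,32)=16. stock: 32 - 16 = 16. total_sold = 39
  Event 3 (adjust +4): 16 + 4 = 20
  Event 4 (restock 12): 20 + 12 = 32
  Event 5 (restock 39): 32 + 39 = 71
  Event 6 (restock 13): 71 + 13 = 84
  Event 7 (return 3): 84 + 3 = 87
  Event 8 (sale 15): sell min(15,87)=15. stock: 87 - 15 = 72. total_sold = 54
  Event 9 (sale 22): sell min(22,72)=22. stock: 72 - 22 = 50. total_sold = 76
  Event 10 (restock 16): 50 + 16 = 66
  Event 11 (restock 33): 66 + 33 = 99
Final: stock = 99, total_sold = 76

Checking against threshold 8:
  After event 1: stock=32 > 8
  After event 2: stock=16 > 8
  After event 3: stock=20 > 8
  After event 4: stock=32 > 8
  After event 5: stock=71 > 8
  After event 6: stock=84 > 8
  After event 7: stock=87 > 8
  After event 8: stock=72 > 8
  After event 9: stock=50 > 8
  After event 10: stock=66 > 8
  After event 11: stock=99 > 8
Alert events: []. Count = 0

Answer: 0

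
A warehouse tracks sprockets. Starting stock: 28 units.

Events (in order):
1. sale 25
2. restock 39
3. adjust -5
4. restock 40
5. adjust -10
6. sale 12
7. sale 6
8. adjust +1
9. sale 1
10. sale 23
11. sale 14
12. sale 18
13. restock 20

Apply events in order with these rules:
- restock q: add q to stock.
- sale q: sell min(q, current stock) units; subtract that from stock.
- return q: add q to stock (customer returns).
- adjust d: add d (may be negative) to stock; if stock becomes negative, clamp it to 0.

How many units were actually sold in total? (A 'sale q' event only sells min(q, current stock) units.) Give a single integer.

Processing events:
Start: stock = 28
  Event 1 (sale 25): sell min(25,28)=25. stock: 28 - 25 = 3. total_sold = 25
  Event 2 (restock 39): 3 + 39 = 42
  Event 3 (adjust -5): 42 + -5 = 37
  Event 4 (restock 40): 37 + 40 = 77
  Event 5 (adjust -10): 77 + -10 = 67
  Event 6 (sale 12): sell min(12,67)=12. stock: 67 - 12 = 55. total_sold = 37
  Event 7 (sale 6): sell min(6,55)=6. stock: 55 - 6 = 49. total_sold = 43
  Event 8 (adjust +1): 49 + 1 = 50
  Event 9 (sale 1): sell min(1,50)=1. stock: 50 - 1 = 49. total_sold = 44
  Event 10 (sale 23): sell min(23,49)=23. stock: 49 - 23 = 26. total_sold = 67
  Event 11 (sale 14): sell min(14,26)=14. stock: 26 - 14 = 12. total_sold = 81
  Event 12 (sale 18): sell min(18,12)=12. stock: 12 - 12 = 0. total_sold = 93
  Event 13 (restock 20): 0 + 20 = 20
Final: stock = 20, total_sold = 93

Answer: 93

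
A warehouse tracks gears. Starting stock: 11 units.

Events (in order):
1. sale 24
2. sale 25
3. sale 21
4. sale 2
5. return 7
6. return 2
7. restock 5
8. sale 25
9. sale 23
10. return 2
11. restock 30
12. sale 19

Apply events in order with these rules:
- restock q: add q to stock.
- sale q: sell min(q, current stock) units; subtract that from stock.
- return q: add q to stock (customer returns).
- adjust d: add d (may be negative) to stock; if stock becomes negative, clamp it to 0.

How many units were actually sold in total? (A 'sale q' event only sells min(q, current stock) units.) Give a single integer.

Processing events:
Start: stock = 11
  Event 1 (sale 24): sell min(24,11)=11. stock: 11 - 11 = 0. total_sold = 11
  Event 2 (sale 25): sell min(25,0)=0. stock: 0 - 0 = 0. total_sold = 11
  Event 3 (sale 21): sell min(21,0)=0. stock: 0 - 0 = 0. total_sold = 11
  Event 4 (sale 2): sell min(2,0)=0. stock: 0 - 0 = 0. total_sold = 11
  Event 5 (return 7): 0 + 7 = 7
  Event 6 (return 2): 7 + 2 = 9
  Event 7 (restock 5): 9 + 5 = 14
  Event 8 (sale 25): sell min(25,14)=14. stock: 14 - 14 = 0. total_sold = 25
  Event 9 (sale 23): sell min(23,0)=0. stock: 0 - 0 = 0. total_sold = 25
  Event 10 (return 2): 0 + 2 = 2
  Event 11 (restock 30): 2 + 30 = 32
  Event 12 (sale 19): sell min(19,32)=19. stock: 32 - 19 = 13. total_sold = 44
Final: stock = 13, total_sold = 44

Answer: 44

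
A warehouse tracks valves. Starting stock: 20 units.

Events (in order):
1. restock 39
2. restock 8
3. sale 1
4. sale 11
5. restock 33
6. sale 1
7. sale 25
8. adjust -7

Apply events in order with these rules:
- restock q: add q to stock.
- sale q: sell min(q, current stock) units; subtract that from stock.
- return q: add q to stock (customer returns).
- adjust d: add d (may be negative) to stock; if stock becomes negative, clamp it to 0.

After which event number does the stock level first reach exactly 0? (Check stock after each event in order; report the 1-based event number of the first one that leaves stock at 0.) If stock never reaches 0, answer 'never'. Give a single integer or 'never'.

Processing events:
Start: stock = 20
  Event 1 (restock 39): 20 + 39 = 59
  Event 2 (restock 8): 59 + 8 = 67
  Event 3 (sale 1): sell min(1,67)=1. stock: 67 - 1 = 66. total_sold = 1
  Event 4 (sale 11): sell min(11,66)=11. stock: 66 - 11 = 55. total_sold = 12
  Event 5 (restock 33): 55 + 33 = 88
  Event 6 (sale 1): sell min(1,88)=1. stock: 88 - 1 = 87. total_sold = 13
  Event 7 (sale 25): sell min(25,87)=25. stock: 87 - 25 = 62. total_sold = 38
  Event 8 (adjust -7): 62 + -7 = 55
Final: stock = 55, total_sold = 38

Stock never reaches 0.

Answer: never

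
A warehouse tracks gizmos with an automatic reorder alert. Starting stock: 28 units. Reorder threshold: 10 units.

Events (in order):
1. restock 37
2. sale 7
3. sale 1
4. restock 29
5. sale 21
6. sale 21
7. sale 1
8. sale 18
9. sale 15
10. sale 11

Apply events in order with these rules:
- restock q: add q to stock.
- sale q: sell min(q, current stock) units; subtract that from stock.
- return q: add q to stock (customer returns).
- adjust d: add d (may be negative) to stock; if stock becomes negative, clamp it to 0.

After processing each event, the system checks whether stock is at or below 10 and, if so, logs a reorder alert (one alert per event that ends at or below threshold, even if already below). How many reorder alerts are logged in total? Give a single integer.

Processing events:
Start: stock = 28
  Event 1 (restock 37): 28 + 37 = 65
  Event 2 (sale 7): sell min(7,65)=7. stock: 65 - 7 = 58. total_sold = 7
  Event 3 (sale 1): sell min(1,58)=1. stock: 58 - 1 = 57. total_sold = 8
  Event 4 (restock 29): 57 + 29 = 86
  Event 5 (sale 21): sell min(21,86)=21. stock: 86 - 21 = 65. total_sold = 29
  Event 6 (sale 21): sell min(21,65)=21. stock: 65 - 21 = 44. total_sold = 50
  Event 7 (sale 1): sell min(1,44)=1. stock: 44 - 1 = 43. total_sold = 51
  Event 8 (sale 18): sell min(18,43)=18. stock: 43 - 18 = 25. total_sold = 69
  Event 9 (sale 15): sell min(15,25)=15. stock: 25 - 15 = 10. total_sold = 84
  Event 10 (sale 11): sell min(11,10)=10. stock: 10 - 10 = 0. total_sold = 94
Final: stock = 0, total_sold = 94

Checking against threshold 10:
  After event 1: stock=65 > 10
  After event 2: stock=58 > 10
  After event 3: stock=57 > 10
  After event 4: stock=86 > 10
  After event 5: stock=65 > 10
  After event 6: stock=44 > 10
  After event 7: stock=43 > 10
  After event 8: stock=25 > 10
  After event 9: stock=10 <= 10 -> ALERT
  After event 10: stock=0 <= 10 -> ALERT
Alert events: [9, 10]. Count = 2

Answer: 2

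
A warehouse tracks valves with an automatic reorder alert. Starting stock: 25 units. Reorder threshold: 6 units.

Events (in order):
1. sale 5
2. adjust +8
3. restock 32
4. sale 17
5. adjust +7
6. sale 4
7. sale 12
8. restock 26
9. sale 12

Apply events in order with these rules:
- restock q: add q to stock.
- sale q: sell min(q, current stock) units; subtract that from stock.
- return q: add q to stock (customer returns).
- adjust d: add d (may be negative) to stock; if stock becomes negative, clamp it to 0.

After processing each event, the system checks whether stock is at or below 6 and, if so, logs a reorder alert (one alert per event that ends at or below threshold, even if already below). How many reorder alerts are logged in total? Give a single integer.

Answer: 0

Derivation:
Processing events:
Start: stock = 25
  Event 1 (sale 5): sell min(5,25)=5. stock: 25 - 5 = 20. total_sold = 5
  Event 2 (adjust +8): 20 + 8 = 28
  Event 3 (restock 32): 28 + 32 = 60
  Event 4 (sale 17): sell min(17,60)=17. stock: 60 - 17 = 43. total_sold = 22
  Event 5 (adjust +7): 43 + 7 = 50
  Event 6 (sale 4): sell min(4,50)=4. stock: 50 - 4 = 46. total_sold = 26
  Event 7 (sale 12): sell min(12,46)=12. stock: 46 - 12 = 34. total_sold = 38
  Event 8 (restock 26): 34 + 26 = 60
  Event 9 (sale 12): sell min(12,60)=12. stock: 60 - 12 = 48. total_sold = 50
Final: stock = 48, total_sold = 50

Checking against threshold 6:
  After event 1: stock=20 > 6
  After event 2: stock=28 > 6
  After event 3: stock=60 > 6
  After event 4: stock=43 > 6
  After event 5: stock=50 > 6
  After event 6: stock=46 > 6
  After event 7: stock=34 > 6
  After event 8: stock=60 > 6
  After event 9: stock=48 > 6
Alert events: []. Count = 0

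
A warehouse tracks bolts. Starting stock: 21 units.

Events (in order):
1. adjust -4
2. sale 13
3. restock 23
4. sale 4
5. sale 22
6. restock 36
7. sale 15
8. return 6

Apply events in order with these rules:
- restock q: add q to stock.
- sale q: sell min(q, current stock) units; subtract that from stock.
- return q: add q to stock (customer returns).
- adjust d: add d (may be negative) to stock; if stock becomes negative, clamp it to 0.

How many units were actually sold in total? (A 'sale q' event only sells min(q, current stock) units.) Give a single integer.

Processing events:
Start: stock = 21
  Event 1 (adjust -4): 21 + -4 = 17
  Event 2 (sale 13): sell min(13,17)=13. stock: 17 - 13 = 4. total_sold = 13
  Event 3 (restock 23): 4 + 23 = 27
  Event 4 (sale 4): sell min(4,27)=4. stock: 27 - 4 = 23. total_sold = 17
  Event 5 (sale 22): sell min(22,23)=22. stock: 23 - 22 = 1. total_sold = 39
  Event 6 (restock 36): 1 + 36 = 37
  Event 7 (sale 15): sell min(15,37)=15. stock: 37 - 15 = 22. total_sold = 54
  Event 8 (return 6): 22 + 6 = 28
Final: stock = 28, total_sold = 54

Answer: 54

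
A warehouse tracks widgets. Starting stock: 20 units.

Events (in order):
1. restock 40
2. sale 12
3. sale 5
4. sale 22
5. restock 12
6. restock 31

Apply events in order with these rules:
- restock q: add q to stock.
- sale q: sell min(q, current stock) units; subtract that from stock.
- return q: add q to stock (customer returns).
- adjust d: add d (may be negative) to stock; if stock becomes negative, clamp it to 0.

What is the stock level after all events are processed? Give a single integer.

Answer: 64

Derivation:
Processing events:
Start: stock = 20
  Event 1 (restock 40): 20 + 40 = 60
  Event 2 (sale 12): sell min(12,60)=12. stock: 60 - 12 = 48. total_sold = 12
  Event 3 (sale 5): sell min(5,48)=5. stock: 48 - 5 = 43. total_sold = 17
  Event 4 (sale 22): sell min(22,43)=22. stock: 43 - 22 = 21. total_sold = 39
  Event 5 (restock 12): 21 + 12 = 33
  Event 6 (restock 31): 33 + 31 = 64
Final: stock = 64, total_sold = 39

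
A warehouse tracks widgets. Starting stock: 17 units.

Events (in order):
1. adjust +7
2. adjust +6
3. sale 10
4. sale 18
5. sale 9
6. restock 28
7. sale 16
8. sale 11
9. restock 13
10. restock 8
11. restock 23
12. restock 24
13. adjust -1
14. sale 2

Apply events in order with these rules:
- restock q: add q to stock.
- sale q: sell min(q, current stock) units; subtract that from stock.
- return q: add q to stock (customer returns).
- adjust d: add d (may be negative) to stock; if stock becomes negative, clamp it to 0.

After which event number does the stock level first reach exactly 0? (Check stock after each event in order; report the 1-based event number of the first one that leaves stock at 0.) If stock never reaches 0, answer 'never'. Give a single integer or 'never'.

Answer: 5

Derivation:
Processing events:
Start: stock = 17
  Event 1 (adjust +7): 17 + 7 = 24
  Event 2 (adjust +6): 24 + 6 = 30
  Event 3 (sale 10): sell min(10,30)=10. stock: 30 - 10 = 20. total_sold = 10
  Event 4 (sale 18): sell min(18,20)=18. stock: 20 - 18 = 2. total_sold = 28
  Event 5 (sale 9): sell min(9,2)=2. stock: 2 - 2 = 0. total_sold = 30
  Event 6 (restock 28): 0 + 28 = 28
  Event 7 (sale 16): sell min(16,28)=16. stock: 28 - 16 = 12. total_sold = 46
  Event 8 (sale 11): sell min(11,12)=11. stock: 12 - 11 = 1. total_sold = 57
  Event 9 (restock 13): 1 + 13 = 14
  Event 10 (restock 8): 14 + 8 = 22
  Event 11 (restock 23): 22 + 23 = 45
  Event 12 (restock 24): 45 + 24 = 69
  Event 13 (adjust -1): 69 + -1 = 68
  Event 14 (sale 2): sell min(2,68)=2. stock: 68 - 2 = 66. total_sold = 59
Final: stock = 66, total_sold = 59

First zero at event 5.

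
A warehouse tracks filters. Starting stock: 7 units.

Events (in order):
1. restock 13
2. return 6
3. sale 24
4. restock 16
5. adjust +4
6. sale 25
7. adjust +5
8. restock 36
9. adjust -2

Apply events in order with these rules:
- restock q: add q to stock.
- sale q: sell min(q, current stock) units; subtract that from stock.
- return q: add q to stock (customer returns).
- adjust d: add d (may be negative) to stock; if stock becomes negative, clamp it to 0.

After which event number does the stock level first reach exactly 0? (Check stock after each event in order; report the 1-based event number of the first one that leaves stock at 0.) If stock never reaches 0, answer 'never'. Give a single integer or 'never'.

Processing events:
Start: stock = 7
  Event 1 (restock 13): 7 + 13 = 20
  Event 2 (return 6): 20 + 6 = 26
  Event 3 (sale 24): sell min(24,26)=24. stock: 26 - 24 = 2. total_sold = 24
  Event 4 (restock 16): 2 + 16 = 18
  Event 5 (adjust +4): 18 + 4 = 22
  Event 6 (sale 25): sell min(25,22)=22. stock: 22 - 22 = 0. total_sold = 46
  Event 7 (adjust +5): 0 + 5 = 5
  Event 8 (restock 36): 5 + 36 = 41
  Event 9 (adjust -2): 41 + -2 = 39
Final: stock = 39, total_sold = 46

First zero at event 6.

Answer: 6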